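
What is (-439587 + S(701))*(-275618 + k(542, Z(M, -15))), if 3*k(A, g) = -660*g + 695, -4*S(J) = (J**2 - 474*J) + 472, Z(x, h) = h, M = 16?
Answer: 1565541500273/12 ≈ 1.3046e+11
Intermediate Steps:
S(J) = -118 - J**2/4 + 237*J/2 (S(J) = -((J**2 - 474*J) + 472)/4 = -(472 + J**2 - 474*J)/4 = -118 - J**2/4 + 237*J/2)
k(A, g) = 695/3 - 220*g (k(A, g) = (-660*g + 695)/3 = (695 - 660*g)/3 = 695/3 - 220*g)
(-439587 + S(701))*(-275618 + k(542, Z(M, -15))) = (-439587 + (-118 - 1/4*701**2 + (237/2)*701))*(-275618 + (695/3 - 220*(-15))) = (-439587 + (-118 - 1/4*491401 + 166137/2))*(-275618 + (695/3 + 3300)) = (-439587 + (-118 - 491401/4 + 166137/2))*(-275618 + 10595/3) = (-439587 - 159599/4)*(-816259/3) = -1917947/4*(-816259/3) = 1565541500273/12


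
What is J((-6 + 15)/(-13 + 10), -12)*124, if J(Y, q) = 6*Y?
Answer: -2232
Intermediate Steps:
J((-6 + 15)/(-13 + 10), -12)*124 = (6*((-6 + 15)/(-13 + 10)))*124 = (6*(9/(-3)))*124 = (6*(9*(-⅓)))*124 = (6*(-3))*124 = -18*124 = -2232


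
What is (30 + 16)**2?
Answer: 2116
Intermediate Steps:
(30 + 16)**2 = 46**2 = 2116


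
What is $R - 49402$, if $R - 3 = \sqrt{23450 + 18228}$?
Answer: $-49399 + \sqrt{41678} \approx -49195.0$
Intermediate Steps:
$R = 3 + \sqrt{41678}$ ($R = 3 + \sqrt{23450 + 18228} = 3 + \sqrt{41678} \approx 207.15$)
$R - 49402 = \left(3 + \sqrt{41678}\right) - 49402 = -49399 + \sqrt{41678}$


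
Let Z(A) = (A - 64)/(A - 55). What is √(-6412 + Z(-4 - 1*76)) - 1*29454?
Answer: -29454 + 2*I*√360615/15 ≈ -29454.0 + 80.068*I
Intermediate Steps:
Z(A) = (-64 + A)/(-55 + A)
√(-6412 + Z(-4 - 1*76)) - 1*29454 = √(-6412 + (-64 + (-4 - 1*76))/(-55 + (-4 - 1*76))) - 1*29454 = √(-6412 + (-64 + (-4 - 76))/(-55 + (-4 - 76))) - 29454 = √(-6412 + (-64 - 80)/(-55 - 80)) - 29454 = √(-6412 - 144/(-135)) - 29454 = √(-6412 - 1/135*(-144)) - 29454 = √(-6412 + 16/15) - 29454 = √(-96164/15) - 29454 = 2*I*√360615/15 - 29454 = -29454 + 2*I*√360615/15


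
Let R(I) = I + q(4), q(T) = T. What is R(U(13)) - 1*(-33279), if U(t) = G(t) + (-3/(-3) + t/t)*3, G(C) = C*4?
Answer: 33341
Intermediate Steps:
G(C) = 4*C
U(t) = 6 + 4*t (U(t) = 4*t + (-3/(-3) + t/t)*3 = 4*t + (-3*(-⅓) + 1)*3 = 4*t + (1 + 1)*3 = 4*t + 2*3 = 4*t + 6 = 6 + 4*t)
R(I) = 4 + I (R(I) = I + 4 = 4 + I)
R(U(13)) - 1*(-33279) = (4 + (6 + 4*13)) - 1*(-33279) = (4 + (6 + 52)) + 33279 = (4 + 58) + 33279 = 62 + 33279 = 33341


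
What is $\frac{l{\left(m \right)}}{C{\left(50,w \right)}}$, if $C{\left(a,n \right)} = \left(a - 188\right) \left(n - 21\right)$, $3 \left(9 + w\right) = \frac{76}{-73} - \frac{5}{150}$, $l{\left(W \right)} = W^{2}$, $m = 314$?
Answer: $\frac{107962620}{4587419} \approx 23.534$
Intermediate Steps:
$w = - \frac{61483}{6570}$ ($w = -9 + \frac{\frac{76}{-73} - \frac{5}{150}}{3} = -9 + \frac{76 \left(- \frac{1}{73}\right) - \frac{1}{30}}{3} = -9 + \frac{- \frac{76}{73} - \frac{1}{30}}{3} = -9 + \frac{1}{3} \left(- \frac{2353}{2190}\right) = -9 - \frac{2353}{6570} = - \frac{61483}{6570} \approx -9.3581$)
$C{\left(a,n \right)} = \left(-188 + a\right) \left(-21 + n\right)$
$\frac{l{\left(m \right)}}{C{\left(50,w \right)}} = \frac{314^{2}}{3948 - - \frac{5779402}{3285} - 1050 + 50 \left(- \frac{61483}{6570}\right)} = \frac{98596}{3948 + \frac{5779402}{3285} - 1050 - \frac{307415}{657}} = \frac{98596}{\frac{4587419}{1095}} = 98596 \cdot \frac{1095}{4587419} = \frac{107962620}{4587419}$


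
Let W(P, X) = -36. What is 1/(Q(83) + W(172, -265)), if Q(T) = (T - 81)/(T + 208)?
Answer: -291/10474 ≈ -0.027783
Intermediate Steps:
Q(T) = (-81 + T)/(208 + T)
1/(Q(83) + W(172, -265)) = 1/((-81 + 83)/(208 + 83) - 36) = 1/(2/291 - 36) = 1/(-10474/291) = -291/10474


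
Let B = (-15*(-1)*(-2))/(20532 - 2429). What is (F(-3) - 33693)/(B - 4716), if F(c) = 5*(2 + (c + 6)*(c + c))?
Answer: 611392619/85373778 ≈ 7.1614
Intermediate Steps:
B = -30/18103 (B = (15*(-2))/18103 = -30*1/18103 = -30/18103 ≈ -0.0016572)
F(c) = 10 + 10*c*(6 + c) (F(c) = 5*(2 + (6 + c)*(2*c)) = 5*(2 + 2*c*(6 + c)) = 10 + 10*c*(6 + c))
(F(-3) - 33693)/(B - 4716) = ((10 + 10*(-3)² + 60*(-3)) - 33693)/(-30/18103 - 4716) = ((10 + 10*9 - 180) - 33693)/(-85373778/18103) = ((10 + 90 - 180) - 33693)*(-18103/85373778) = (-80 - 33693)*(-18103/85373778) = -33773*(-18103/85373778) = 611392619/85373778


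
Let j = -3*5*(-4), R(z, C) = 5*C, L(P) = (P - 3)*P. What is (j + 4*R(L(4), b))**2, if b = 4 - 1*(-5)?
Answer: 57600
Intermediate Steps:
b = 9 (b = 4 + 5 = 9)
L(P) = P*(-3 + P) (L(P) = (-3 + P)*P = P*(-3 + P))
j = 60 (j = -15*(-4) = 60)
(j + 4*R(L(4), b))**2 = (60 + 4*(5*9))**2 = (60 + 4*45)**2 = (60 + 180)**2 = 240**2 = 57600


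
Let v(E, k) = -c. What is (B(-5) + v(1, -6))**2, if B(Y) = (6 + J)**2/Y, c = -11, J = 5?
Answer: 4356/25 ≈ 174.24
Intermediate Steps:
v(E, k) = 11 (v(E, k) = -1*(-11) = 11)
B(Y) = 121/Y (B(Y) = (6 + 5)**2/Y = 11**2/Y = 121/Y)
(B(-5) + v(1, -6))**2 = (121/(-5) + 11)**2 = (121*(-1/5) + 11)**2 = (-121/5 + 11)**2 = (-66/5)**2 = 4356/25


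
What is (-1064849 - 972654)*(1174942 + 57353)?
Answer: -2510804759385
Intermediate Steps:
(-1064849 - 972654)*(1174942 + 57353) = -2037503*1232295 = -2510804759385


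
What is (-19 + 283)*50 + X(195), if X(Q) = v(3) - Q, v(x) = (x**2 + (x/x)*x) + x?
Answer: 13020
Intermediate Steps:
v(x) = x**2 + 2*x (v(x) = (x**2 + 1*x) + x = (x**2 + x) + x = (x + x**2) + x = x**2 + 2*x)
X(Q) = 15 - Q (X(Q) = 3*(2 + 3) - Q = 3*5 - Q = 15 - Q)
(-19 + 283)*50 + X(195) = (-19 + 283)*50 + (15 - 1*195) = 264*50 + (15 - 195) = 13200 - 180 = 13020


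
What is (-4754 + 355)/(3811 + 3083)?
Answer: -4399/6894 ≈ -0.63809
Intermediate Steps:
(-4754 + 355)/(3811 + 3083) = -4399/6894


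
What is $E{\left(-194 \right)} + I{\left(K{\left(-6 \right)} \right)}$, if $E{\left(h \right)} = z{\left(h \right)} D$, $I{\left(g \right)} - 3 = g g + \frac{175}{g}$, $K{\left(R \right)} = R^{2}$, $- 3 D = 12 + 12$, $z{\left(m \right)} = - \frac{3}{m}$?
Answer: $\frac{4552651}{3492} \approx 1303.7$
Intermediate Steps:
$D = -8$ ($D = - \frac{12 + 12}{3} = \left(- \frac{1}{3}\right) 24 = -8$)
$I{\left(g \right)} = 3 + g^{2} + \frac{175}{g}$ ($I{\left(g \right)} = 3 + \left(g g + \frac{175}{g}\right) = 3 + \left(g^{2} + \frac{175}{g}\right) = 3 + g^{2} + \frac{175}{g}$)
$E{\left(h \right)} = \frac{24}{h}$ ($E{\left(h \right)} = - \frac{3}{h} \left(-8\right) = \frac{24}{h}$)
$E{\left(-194 \right)} + I{\left(K{\left(-6 \right)} \right)} = \frac{24}{-194} + \left(3 + \left(\left(-6\right)^{2}\right)^{2} + \frac{175}{\left(-6\right)^{2}}\right) = 24 \left(- \frac{1}{194}\right) + \left(3 + 36^{2} + \frac{175}{36}\right) = - \frac{12}{97} + \left(3 + 1296 + 175 \cdot \frac{1}{36}\right) = - \frac{12}{97} + \left(3 + 1296 + \frac{175}{36}\right) = - \frac{12}{97} + \frac{46939}{36} = \frac{4552651}{3492}$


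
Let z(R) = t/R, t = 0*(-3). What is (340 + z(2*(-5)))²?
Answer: 115600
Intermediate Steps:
t = 0
z(R) = 0 (z(R) = 0/R = 0)
(340 + z(2*(-5)))² = (340 + 0)² = 340² = 115600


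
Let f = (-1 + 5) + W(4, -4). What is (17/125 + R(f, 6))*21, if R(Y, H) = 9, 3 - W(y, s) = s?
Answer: 23982/125 ≈ 191.86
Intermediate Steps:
W(y, s) = 3 - s
f = 11 (f = (-1 + 5) + (3 - 1*(-4)) = 4 + (3 + 4) = 4 + 7 = 11)
(17/125 + R(f, 6))*21 = (17/125 + 9)*21 = (1142/125)*21 = 23982/125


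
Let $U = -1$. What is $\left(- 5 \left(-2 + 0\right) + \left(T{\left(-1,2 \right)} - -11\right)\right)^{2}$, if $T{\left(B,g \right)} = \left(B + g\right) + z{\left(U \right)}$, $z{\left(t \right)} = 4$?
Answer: $676$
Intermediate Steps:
$T{\left(B,g \right)} = 4 + B + g$ ($T{\left(B,g \right)} = \left(B + g\right) + 4 = 4 + B + g$)
$\left(- 5 \left(-2 + 0\right) + \left(T{\left(-1,2 \right)} - -11\right)\right)^{2} = \left(- 5 \left(-2 + 0\right) + \left(\left(4 - 1 + 2\right) - -11\right)\right)^{2} = \left(\left(-5\right) \left(-2\right) + \left(5 + 11\right)\right)^{2} = \left(10 + 16\right)^{2} = 26^{2} = 676$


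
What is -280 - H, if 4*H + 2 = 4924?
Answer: -3021/2 ≈ -1510.5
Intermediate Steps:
H = 2461/2 (H = -½ + (¼)*4924 = -½ + 1231 = 2461/2 ≈ 1230.5)
-280 - H = -280 - 1*2461/2 = -280 - 2461/2 = -3021/2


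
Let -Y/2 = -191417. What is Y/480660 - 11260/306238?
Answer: 27956521723/36799089270 ≈ 0.75971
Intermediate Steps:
Y = 382834 (Y = -2*(-191417) = 382834)
Y/480660 - 11260/306238 = 382834/480660 - 11260/306238 = 382834*(1/480660) - 11260*1/306238 = 191417/240330 - 5630/153119 = 27956521723/36799089270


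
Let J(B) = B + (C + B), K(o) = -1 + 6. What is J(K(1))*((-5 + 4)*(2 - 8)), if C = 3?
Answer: 78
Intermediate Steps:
K(o) = 5
J(B) = 3 + 2*B (J(B) = B + (3 + B) = 3 + 2*B)
J(K(1))*((-5 + 4)*(2 - 8)) = (3 + 2*5)*((-5 + 4)*(2 - 8)) = (3 + 10)*(-1*(-6)) = 13*6 = 78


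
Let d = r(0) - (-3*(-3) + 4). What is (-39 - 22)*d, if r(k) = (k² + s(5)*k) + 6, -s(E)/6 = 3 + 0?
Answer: 427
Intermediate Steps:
s(E) = -18 (s(E) = -6*(3 + 0) = -6*3 = -18)
r(k) = 6 + k² - 18*k (r(k) = (k² - 18*k) + 6 = 6 + k² - 18*k)
d = -7 (d = (6 + 0² - 18*0) - (-3*(-3) + 4) = (6 + 0 + 0) - (9 + 4) = 6 - 1*13 = 6 - 13 = -7)
(-39 - 22)*d = (-39 - 22)*(-7) = -61*(-7) = 427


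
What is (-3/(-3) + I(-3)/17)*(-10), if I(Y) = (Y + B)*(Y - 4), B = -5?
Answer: -730/17 ≈ -42.941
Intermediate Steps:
I(Y) = (-5 + Y)*(-4 + Y) (I(Y) = (Y - 5)*(Y - 4) = (-5 + Y)*(-4 + Y))
(-3/(-3) + I(-3)/17)*(-10) = (-3/(-3) + (20 + (-3)**2 - 9*(-3))/17)*(-10) = (-3*(-1/3) + (20 + 9 + 27)*(1/17))*(-10) = (1 + 56*(1/17))*(-10) = (1 + 56/17)*(-10) = (73/17)*(-10) = -730/17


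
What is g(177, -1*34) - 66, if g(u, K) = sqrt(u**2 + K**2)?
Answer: -66 + sqrt(32485) ≈ 114.24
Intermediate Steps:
g(u, K) = sqrt(K**2 + u**2)
g(177, -1*34) - 66 = sqrt((-1*34)**2 + 177**2) - 66 = sqrt((-34)**2 + 31329) - 66 = sqrt(1156 + 31329) - 66 = sqrt(32485) - 66 = -66 + sqrt(32485)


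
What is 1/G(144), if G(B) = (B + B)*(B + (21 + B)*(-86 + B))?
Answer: 1/2797632 ≈ 3.5745e-7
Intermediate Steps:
G(B) = 2*B*(B + (-86 + B)*(21 + B)) (G(B) = (2*B)*(B + (-86 + B)*(21 + B)) = 2*B*(B + (-86 + B)*(21 + B)))
1/G(144) = 1/(2*144*(-1806 + 144² - 64*144)) = 1/(2*144*(-1806 + 20736 - 9216)) = 1/(2*144*9714) = 1/2797632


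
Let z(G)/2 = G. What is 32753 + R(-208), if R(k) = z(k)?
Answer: 32337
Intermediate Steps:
z(G) = 2*G
R(k) = 2*k
32753 + R(-208) = 32753 + 2*(-208) = 32753 - 416 = 32337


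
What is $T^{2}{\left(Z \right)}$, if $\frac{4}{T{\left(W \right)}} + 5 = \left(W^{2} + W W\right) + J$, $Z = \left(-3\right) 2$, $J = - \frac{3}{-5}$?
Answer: $\frac{100}{28561} \approx 0.0035013$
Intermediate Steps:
$J = \frac{3}{5}$ ($J = \left(-3\right) \left(- \frac{1}{5}\right) = \frac{3}{5} \approx 0.6$)
$Z = -6$
$T{\left(W \right)} = \frac{4}{- \frac{22}{5} + 2 W^{2}}$ ($T{\left(W \right)} = \frac{4}{-5 + \left(\left(W^{2} + W W\right) + \frac{3}{5}\right)} = \frac{4}{-5 + \left(\left(W^{2} + W^{2}\right) + \frac{3}{5}\right)} = \frac{4}{-5 + \left(2 W^{2} + \frac{3}{5}\right)} = \frac{4}{-5 + \left(\frac{3}{5} + 2 W^{2}\right)} = \frac{4}{- \frac{22}{5} + 2 W^{2}}$)
$T^{2}{\left(Z \right)} = \left(\frac{10}{-11 + 5 \left(-6\right)^{2}}\right)^{2} = \left(\frac{10}{-11 + 5 \cdot 36}\right)^{2} = \left(\frac{10}{-11 + 180}\right)^{2} = \left(\frac{10}{169}\right)^{2} = \frac{100}{28561}$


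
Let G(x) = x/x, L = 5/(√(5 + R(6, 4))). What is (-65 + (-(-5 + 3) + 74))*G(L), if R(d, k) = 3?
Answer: 11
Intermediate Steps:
L = 5*√2/4 (L = 5/(√(5 + 3)) = 5/(√8) = 5/((2*√2)) = 5*(√2/4) = 5*√2/4 ≈ 1.7678)
G(x) = 1
(-65 + (-(-5 + 3) + 74))*G(L) = (-65 + (-(-5 + 3) + 74))*1 = (-65 + (-1*(-2) + 74))*1 = (-65 + (2 + 74))*1 = (-65 + 76)*1 = 11*1 = 11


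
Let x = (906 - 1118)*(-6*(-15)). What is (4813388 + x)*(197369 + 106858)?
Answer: 1458557939916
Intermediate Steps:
x = -19080 (x = -212*90 = -19080)
(4813388 + x)*(197369 + 106858) = (4813388 - 19080)*(197369 + 106858) = 4794308*304227 = 1458557939916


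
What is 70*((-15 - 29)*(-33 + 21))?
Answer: 36960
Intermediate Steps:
70*((-15 - 29)*(-33 + 21)) = 70*(-44*(-12)) = 70*528 = 36960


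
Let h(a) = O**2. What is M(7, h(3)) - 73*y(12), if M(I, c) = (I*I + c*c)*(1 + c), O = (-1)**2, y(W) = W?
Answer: -776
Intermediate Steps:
O = 1
h(a) = 1 (h(a) = 1**2 = 1)
M(I, c) = (1 + c)*(I**2 + c**2) (M(I, c) = (I**2 + c**2)*(1 + c) = (1 + c)*(I**2 + c**2))
M(7, h(3)) - 73*y(12) = (7**2 + 1**2 + 1**3 + 1*7**2) - 73*12 = (49 + 1 + 1 + 1*49) - 876 = (49 + 1 + 1 + 49) - 876 = 100 - 876 = -776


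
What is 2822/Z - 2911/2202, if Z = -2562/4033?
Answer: -1392705413/313418 ≈ -4443.6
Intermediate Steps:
Z = -2562/4033 (Z = -2562*1/4033 = -2562/4033 ≈ -0.63526)
2822/Z - 2911/2202 = 2822/(-2562/4033) - 2911/2202 = 2822*(-4033/2562) - 2911*1/2202 = -5690563/1281 - 2911/2202 = -1392705413/313418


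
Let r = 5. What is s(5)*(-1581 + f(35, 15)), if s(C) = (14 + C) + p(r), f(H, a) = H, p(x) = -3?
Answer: -24736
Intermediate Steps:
s(C) = 11 + C (s(C) = (14 + C) - 3 = 11 + C)
s(5)*(-1581 + f(35, 15)) = (11 + 5)*(-1581 + 35) = 16*(-1546) = -24736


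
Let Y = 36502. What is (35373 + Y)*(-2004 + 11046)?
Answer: 649893750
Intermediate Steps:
(35373 + Y)*(-2004 + 11046) = (35373 + 36502)*(-2004 + 11046) = 71875*9042 = 649893750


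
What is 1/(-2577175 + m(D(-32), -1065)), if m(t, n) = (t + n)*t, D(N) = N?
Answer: -1/2542071 ≈ -3.9338e-7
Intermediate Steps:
m(t, n) = t*(n + t) (m(t, n) = (n + t)*t = t*(n + t))
1/(-2577175 + m(D(-32), -1065)) = 1/(-2577175 - 32*(-1065 - 32)) = 1/(-2577175 - 32*(-1097)) = 1/(-2577175 + 35104) = 1/(-2542071) = -1/2542071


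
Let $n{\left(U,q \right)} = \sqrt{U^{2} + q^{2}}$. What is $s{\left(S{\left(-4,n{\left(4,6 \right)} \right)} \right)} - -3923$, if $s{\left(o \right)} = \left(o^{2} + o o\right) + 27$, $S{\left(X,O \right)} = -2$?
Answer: $3958$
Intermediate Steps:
$s{\left(o \right)} = 27 + 2 o^{2}$ ($s{\left(o \right)} = \left(o^{2} + o^{2}\right) + 27 = 2 o^{2} + 27 = 27 + 2 o^{2}$)
$s{\left(S{\left(-4,n{\left(4,6 \right)} \right)} \right)} - -3923 = \left(27 + 2 \left(-2\right)^{2}\right) - -3923 = \left(27 + 2 \cdot 4\right) + 3923 = \left(27 + 8\right) + 3923 = 35 + 3923 = 3958$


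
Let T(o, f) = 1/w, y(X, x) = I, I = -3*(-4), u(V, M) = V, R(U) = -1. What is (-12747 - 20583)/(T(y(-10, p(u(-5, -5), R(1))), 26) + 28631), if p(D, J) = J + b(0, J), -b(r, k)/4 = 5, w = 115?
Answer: -638825/548761 ≈ -1.1641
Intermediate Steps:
b(r, k) = -20 (b(r, k) = -4*5 = -20)
p(D, J) = -20 + J (p(D, J) = J - 20 = -20 + J)
I = 12
y(X, x) = 12
T(o, f) = 1/115
(-12747 - 20583)/(T(y(-10, p(u(-5, -5), R(1))), 26) + 28631) = (-12747 - 20583)/(1/115 + 28631) = -33330/3292566/115 = -33330*115/3292566 = -638825/548761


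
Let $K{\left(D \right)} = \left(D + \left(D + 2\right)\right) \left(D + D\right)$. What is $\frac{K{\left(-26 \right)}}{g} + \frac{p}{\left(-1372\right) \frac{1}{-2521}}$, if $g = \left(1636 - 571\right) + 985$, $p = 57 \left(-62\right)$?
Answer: $- \frac{182603215}{28126} \approx -6492.3$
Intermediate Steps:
$K{\left(D \right)} = 2 D \left(2 + 2 D\right)$ ($K{\left(D \right)} = \left(D + \left(2 + D\right)\right) 2 D = \left(2 + 2 D\right) 2 D = 2 D \left(2 + 2 D\right)$)
$p = -3534$
$g = 2050$ ($g = 1065 + 985 = 2050$)
$\frac{K{\left(-26 \right)}}{g} + \frac{p}{\left(-1372\right) \frac{1}{-2521}} = \frac{4 \left(-26\right) \left(1 - 26\right)}{2050} - \frac{3534}{\left(-1372\right) \frac{1}{-2521}} = 4 \left(-26\right) \left(-25\right) \frac{1}{2050} - \frac{3534}{\left(-1372\right) \left(- \frac{1}{2521}\right)} = 2600 \cdot \frac{1}{2050} - \frac{3534}{\frac{1372}{2521}} = \frac{52}{41} - \frac{4454607}{686} = - \frac{182603215}{28126}$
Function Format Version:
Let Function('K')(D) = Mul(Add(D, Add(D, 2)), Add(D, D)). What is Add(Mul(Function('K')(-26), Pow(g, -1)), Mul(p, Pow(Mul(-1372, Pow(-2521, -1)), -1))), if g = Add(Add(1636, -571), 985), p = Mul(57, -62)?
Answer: Rational(-182603215, 28126) ≈ -6492.3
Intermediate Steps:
Function('K')(D) = Mul(2, D, Add(2, Mul(2, D))) (Function('K')(D) = Mul(Add(D, Add(2, D)), Mul(2, D)) = Mul(Add(2, Mul(2, D)), Mul(2, D)) = Mul(2, D, Add(2, Mul(2, D))))
p = -3534
g = 2050 (g = Add(1065, 985) = 2050)
Add(Mul(Function('K')(-26), Pow(g, -1)), Mul(p, Pow(Mul(-1372, Pow(-2521, -1)), -1))) = Add(Mul(Mul(4, -26, Add(1, -26)), Pow(2050, -1)), Mul(-3534, Pow(Mul(-1372, Pow(-2521, -1)), -1))) = Add(Mul(Mul(4, -26, -25), Rational(1, 2050)), Mul(-3534, Pow(Mul(-1372, Rational(-1, 2521)), -1))) = Add(Mul(2600, Rational(1, 2050)), Mul(-3534, Pow(Rational(1372, 2521), -1))) = Add(Rational(52, 41), Mul(-3534, Rational(2521, 1372))) = Add(Rational(52, 41), Rational(-4454607, 686)) = Rational(-182603215, 28126)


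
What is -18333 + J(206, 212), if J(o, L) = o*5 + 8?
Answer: -17295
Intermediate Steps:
J(o, L) = 8 + 5*o (J(o, L) = 5*o + 8 = 8 + 5*o)
-18333 + J(206, 212) = -18333 + (8 + 5*206) = -18333 + (8 + 1030) = -18333 + 1038 = -17295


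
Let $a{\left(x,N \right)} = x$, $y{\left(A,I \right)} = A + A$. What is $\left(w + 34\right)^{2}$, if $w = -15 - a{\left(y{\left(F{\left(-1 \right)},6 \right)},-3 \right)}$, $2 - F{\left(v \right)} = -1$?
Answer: $169$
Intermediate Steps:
$F{\left(v \right)} = 3$ ($F{\left(v \right)} = 2 - -1 = 2 + 1 = 3$)
$y{\left(A,I \right)} = 2 A$
$w = -21$ ($w = -15 - 2 \cdot 3 = -15 - 6 = -21$)
$\left(w + 34\right)^{2} = \left(-21 + 34\right)^{2} = 13^{2} = 169$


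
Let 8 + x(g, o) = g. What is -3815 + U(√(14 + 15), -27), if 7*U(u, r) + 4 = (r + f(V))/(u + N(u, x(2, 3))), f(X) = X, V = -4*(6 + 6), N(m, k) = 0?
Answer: -26709/7 - 75*√29/203 ≈ -3817.6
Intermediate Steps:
x(g, o) = -8 + g
V = -48 (V = -4*12 = -48)
U(u, r) = -4/7 + (-48 + r)/(7*u) (U(u, r) = -4/7 + ((r - 48)/(u + 0))/7 = -4/7 + ((-48 + r)/u)/7 = -4/7 + (-48 + r)/(7*u))
-3815 + U(√(14 + 15), -27) = -3815 + (-48 - 27 - 4*√(14 + 15))/(7*(√(14 + 15))) = -3815 + (-48 - 27 - 4*√29)/(7*(√29)) = -3815 + (√29/29)*(-75 - 4*√29)/7 = -3815 + √29*(-75 - 4*√29)/203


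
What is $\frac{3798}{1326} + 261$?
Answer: $\frac{58314}{221} \approx 263.86$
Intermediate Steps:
$\frac{3798}{1326} + 261 = 3798 \cdot \frac{1}{1326} + 261 = \frac{633}{221} + 261 = \frac{58314}{221}$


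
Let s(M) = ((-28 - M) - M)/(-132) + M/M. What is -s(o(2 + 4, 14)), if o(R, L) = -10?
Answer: -35/33 ≈ -1.0606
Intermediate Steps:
s(M) = 40/33 + M/66 (s(M) = (-28 - 2*M)*(-1/132) + 1 = (7/33 + M/66) + 1 = 40/33 + M/66)
-s(o(2 + 4, 14)) = -(40/33 + (1/66)*(-10)) = -(40/33 - 5/33) = -1*35/33 = -35/33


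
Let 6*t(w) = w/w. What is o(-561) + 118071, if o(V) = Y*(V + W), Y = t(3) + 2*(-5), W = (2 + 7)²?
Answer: 122791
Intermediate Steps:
t(w) = ⅙ (t(w) = (w/w)/6 = (⅙)*1 = ⅙)
W = 81 (W = 9² = 81)
Y = -59/6 (Y = ⅙ + 2*(-5) = ⅙ - 10 = -59/6 ≈ -9.8333)
o(V) = -1593/2 - 59*V/6 (o(V) = -59*(V + 81)/6 = -59*(81 + V)/6 = -1593/2 - 59*V/6)
o(-561) + 118071 = (-1593/2 - 59/6*(-561)) + 118071 = (-1593/2 + 11033/2) + 118071 = 4720 + 118071 = 122791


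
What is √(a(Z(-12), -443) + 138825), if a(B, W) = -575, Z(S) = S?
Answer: 5*√5530 ≈ 371.82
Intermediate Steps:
√(a(Z(-12), -443) + 138825) = √(-575 + 138825) = √138250 = 5*√5530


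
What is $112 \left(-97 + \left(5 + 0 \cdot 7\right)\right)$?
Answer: $-10304$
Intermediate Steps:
$112 \left(-97 + \left(5 + 0 \cdot 7\right)\right) = 112 \left(-97 + \left(5 + 0\right)\right) = 112 \left(-97 + 5\right) = 112 \left(-92\right) = -10304$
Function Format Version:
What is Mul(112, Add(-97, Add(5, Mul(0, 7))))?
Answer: -10304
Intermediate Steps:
Mul(112, Add(-97, Add(5, Mul(0, 7)))) = Mul(112, Add(-97, Add(5, 0))) = Mul(112, Add(-97, 5)) = Mul(112, -92) = -10304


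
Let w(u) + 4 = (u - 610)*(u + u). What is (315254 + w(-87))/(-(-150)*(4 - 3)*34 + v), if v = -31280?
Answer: -109132/6545 ≈ -16.674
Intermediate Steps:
w(u) = -4 + 2*u*(-610 + u) (w(u) = -4 + (u - 610)*(u + u) = -4 + (-610 + u)*(2*u) = -4 + 2*u*(-610 + u))
(315254 + w(-87))/(-(-150)*(4 - 3)*34 + v) = (315254 + (-4 - 1220*(-87) + 2*(-87)**2))/(-(-150)*(4 - 3)*34 - 31280) = (315254 + (-4 + 106140 + 2*7569))/(-(-150)*34 - 31280) = (315254 + (-4 + 106140 + 15138))/(-50*(-3)*34 - 31280) = (315254 + 121274)/(150*34 - 31280) = 436528/(5100 - 31280) = 436528/(-26180) = 436528*(-1/26180) = -109132/6545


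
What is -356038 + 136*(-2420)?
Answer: -685158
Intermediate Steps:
-356038 + 136*(-2420) = -356038 - 329120 = -685158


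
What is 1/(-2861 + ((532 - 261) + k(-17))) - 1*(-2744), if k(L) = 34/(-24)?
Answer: 85330156/31097 ≈ 2744.0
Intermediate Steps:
k(L) = -17/12 (k(L) = 34*(-1/24) = -17/12)
1/(-2861 + ((532 - 261) + k(-17))) - 1*(-2744) = 1/(-2861 + ((532 - 261) - 17/12)) - 1*(-2744) = 1/(-2861 + (271 - 17/12)) + 2744 = 1/(-2861 + 3235/12) + 2744 = 1/(-31097/12) + 2744 = -12/31097 + 2744 = 85330156/31097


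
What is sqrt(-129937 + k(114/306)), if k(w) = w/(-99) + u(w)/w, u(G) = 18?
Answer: I*sqrt(132814889047434)/31977 ≈ 360.4*I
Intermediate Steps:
k(w) = 18/w - w/99 (k(w) = w/(-99) + 18/w = w*(-1/99) + 18/w = -w/99 + 18/w = 18/w - w/99)
sqrt(-129937 + k(114/306)) = sqrt(-129937 + (18/((114/306)) - 38/(33*306))) = sqrt(-129937 + (18/((114*(1/306))) - 38/(33*306))) = sqrt(-129937 + (18/(19/51) - 1/99*19/51)) = sqrt(-129937 + (18*(51/19) - 19/5049)) = sqrt(-129937 + (918/19 - 19/5049)) = sqrt(-129937 + 4634621/95931) = sqrt(-12460351726/95931) = I*sqrt(132814889047434)/31977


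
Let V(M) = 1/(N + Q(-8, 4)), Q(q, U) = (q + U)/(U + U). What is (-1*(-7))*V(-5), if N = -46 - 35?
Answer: -14/163 ≈ -0.085890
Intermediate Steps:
Q(q, U) = (U + q)/(2*U) (Q(q, U) = (U + q)/((2*U)) = (U + q)*(1/(2*U)) = (U + q)/(2*U))
N = -81
V(M) = -2/163 (V(M) = 1/(-81 + (½)*(4 - 8)/4) = 1/(-81 + (½)*(¼)*(-4)) = 1/(-81 - ½) = 1/(-163/2) = -2/163)
(-1*(-7))*V(-5) = -1*(-7)*(-2/163) = 7*(-2/163) = -14/163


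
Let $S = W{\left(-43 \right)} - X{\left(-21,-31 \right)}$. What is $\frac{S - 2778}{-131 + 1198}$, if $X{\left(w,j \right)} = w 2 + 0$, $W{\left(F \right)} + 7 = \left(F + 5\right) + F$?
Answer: $- \frac{2824}{1067} \approx -2.6467$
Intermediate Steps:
$W{\left(F \right)} = -2 + 2 F$ ($W{\left(F \right)} = -7 + \left(\left(F + 5\right) + F\right) = -7 + \left(\left(5 + F\right) + F\right) = -7 + \left(5 + 2 F\right) = -2 + 2 F$)
$X{\left(w,j \right)} = 2 w$ ($X{\left(w,j \right)} = 2 w + 0 = 2 w$)
$S = -46$ ($S = \left(-2 + 2 \left(-43\right)\right) - 2 \left(-21\right) = \left(-2 - 86\right) - -42 = -88 + 42 = -46$)
$\frac{S - 2778}{-131 + 1198} = \frac{-46 - 2778}{-131 + 1198} = - \frac{2824}{1067}$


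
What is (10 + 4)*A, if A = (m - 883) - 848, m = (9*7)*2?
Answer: -22470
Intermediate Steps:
m = 126 (m = 63*2 = 126)
A = -1605 (A = (126 - 883) - 848 = -757 - 848 = -1605)
(10 + 4)*A = (10 + 4)*(-1605) = 14*(-1605) = -22470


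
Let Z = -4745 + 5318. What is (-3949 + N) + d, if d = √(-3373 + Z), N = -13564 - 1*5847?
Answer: -23360 + 20*I*√7 ≈ -23360.0 + 52.915*I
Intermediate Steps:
N = -19411 (N = -13564 - 5847 = -19411)
Z = 573
d = 20*I*√7 (d = √(-3373 + 573) = √(-2800) = 20*I*√7 ≈ 52.915*I)
(-3949 + N) + d = (-3949 - 19411) + 20*I*√7 = -23360 + 20*I*√7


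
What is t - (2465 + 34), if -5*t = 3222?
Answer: -15717/5 ≈ -3143.4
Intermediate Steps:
t = -3222/5 (t = -1/5*3222 = -3222/5 ≈ -644.40)
t - (2465 + 34) = -3222/5 - (2465 + 34) = -3222/5 - 1*2499 = -3222/5 - 2499 = -15717/5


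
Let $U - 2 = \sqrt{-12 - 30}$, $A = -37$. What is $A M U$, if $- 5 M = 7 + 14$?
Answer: $\frac{1554}{5} + \frac{777 i \sqrt{42}}{5} \approx 310.8 + 1007.1 i$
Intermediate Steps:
$M = - \frac{21}{5}$ ($M = - \frac{7 + 14}{5} = \left(- \frac{1}{5}\right) 21 = - \frac{21}{5} \approx -4.2$)
$U = 2 + i \sqrt{42}$ ($U = 2 + \sqrt{-12 - 30} = 2 + \sqrt{-42} = 2 + i \sqrt{42} \approx 2.0 + 6.4807 i$)
$A M U = \left(-37\right) \left(- \frac{21}{5}\right) \left(2 + i \sqrt{42}\right) = \frac{777 \left(2 + i \sqrt{42}\right)}{5} = \frac{1554}{5} + \frac{777 i \sqrt{42}}{5}$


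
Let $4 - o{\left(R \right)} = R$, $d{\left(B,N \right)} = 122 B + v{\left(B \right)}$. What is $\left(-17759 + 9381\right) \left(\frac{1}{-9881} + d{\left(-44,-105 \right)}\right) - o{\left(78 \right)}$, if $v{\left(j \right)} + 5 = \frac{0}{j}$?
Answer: $\frac{444793895286}{9881} \approx 4.5015 \cdot 10^{7}$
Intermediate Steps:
$v{\left(j \right)} = -5$ ($v{\left(j \right)} = -5 + \frac{0}{j} = -5 + 0 = -5$)
$d{\left(B,N \right)} = -5 + 122 B$ ($d{\left(B,N \right)} = 122 B - 5 = -5 + 122 B$)
$o{\left(R \right)} = 4 - R$
$\left(-17759 + 9381\right) \left(\frac{1}{-9881} + d{\left(-44,-105 \right)}\right) - o{\left(78 \right)} = \left(-17759 + 9381\right) \left(\frac{1}{-9881} + \left(-5 + 122 \left(-44\right)\right)\right) - \left(4 - 78\right) = - 8378 \left(- \frac{1}{9881} - 5373\right) - \left(4 - 78\right) = - 8378 \left(- \frac{1}{9881} - 5373\right) - -74 = \left(-8378\right) \left(- \frac{53090614}{9881}\right) + 74 = \frac{444793164092}{9881} + 74 = \frac{444793895286}{9881}$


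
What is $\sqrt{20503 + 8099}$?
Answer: $3 \sqrt{3178} \approx 169.12$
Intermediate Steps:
$\sqrt{20503 + 8099} = \sqrt{28602} = 3 \sqrt{3178}$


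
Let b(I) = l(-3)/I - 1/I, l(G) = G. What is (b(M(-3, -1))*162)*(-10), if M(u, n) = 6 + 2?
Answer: 810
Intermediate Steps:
M(u, n) = 8
b(I) = -4/I (b(I) = -3/I - 1/I = -4/I)
(b(M(-3, -1))*162)*(-10) = (-4/8*162)*(-10) = (-4*⅛*162)*(-10) = -½*162*(-10) = -81*(-10) = 810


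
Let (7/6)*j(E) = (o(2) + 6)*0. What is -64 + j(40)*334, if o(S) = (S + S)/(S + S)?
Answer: -64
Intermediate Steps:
o(S) = 1 (o(S) = (2*S)/((2*S)) = (2*S)*(1/(2*S)) = 1)
j(E) = 0 (j(E) = 6*((1 + 6)*0)/7 = 6*(7*0)/7 = (6/7)*0 = 0)
-64 + j(40)*334 = -64 + 0*334 = -64 + 0 = -64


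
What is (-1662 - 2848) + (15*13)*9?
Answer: -2755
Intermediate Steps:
(-1662 - 2848) + (15*13)*9 = -4510 + 195*9 = -4510 + 1755 = -2755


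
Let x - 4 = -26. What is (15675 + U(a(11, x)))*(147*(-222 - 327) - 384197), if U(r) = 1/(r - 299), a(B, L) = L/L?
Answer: -1085808585050/149 ≈ -7.2873e+9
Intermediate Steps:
x = -22 (x = 4 - 26 = -22)
a(B, L) = 1
U(r) = 1/(-299 + r)
(15675 + U(a(11, x)))*(147*(-222 - 327) - 384197) = (15675 + 1/(-299 + 1))*(147*(-222 - 327) - 384197) = (15675 + 1/(-298))*(147*(-549) - 384197) = (15675 - 1/298)*(-80703 - 384197) = (4671149/298)*(-464900) = -1085808585050/149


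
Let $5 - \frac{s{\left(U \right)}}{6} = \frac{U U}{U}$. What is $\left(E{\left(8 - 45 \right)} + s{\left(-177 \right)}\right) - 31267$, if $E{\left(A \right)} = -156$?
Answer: $-30331$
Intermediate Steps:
$s{\left(U \right)} = 30 - 6 U$ ($s{\left(U \right)} = 30 - 6 \frac{U U}{U} = 30 - 6 \frac{U^{2}}{U} = 30 - 6 U$)
$\left(E{\left(8 - 45 \right)} + s{\left(-177 \right)}\right) - 31267 = \left(-156 + \left(30 - -1062\right)\right) - 31267 = \left(-156 + \left(30 + 1062\right)\right) - 31267 = \left(-156 + 1092\right) - 31267 = 936 - 31267 = -30331$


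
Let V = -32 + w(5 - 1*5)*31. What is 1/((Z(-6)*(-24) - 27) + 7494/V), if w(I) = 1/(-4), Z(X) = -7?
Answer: -53/2519 ≈ -0.021040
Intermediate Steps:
w(I) = -¼
V = -159/4 (V = -32 - ¼*31 = -32 - 31/4 = -159/4 ≈ -39.750)
1/((Z(-6)*(-24) - 27) + 7494/V) = 1/((-7*(-24) - 27) + 7494/(-159/4)) = 1/((168 - 27) + 7494*(-4/159)) = 1/(141 - 9992/53) = 1/(-2519/53) = -53/2519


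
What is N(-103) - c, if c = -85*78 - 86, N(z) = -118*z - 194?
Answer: 18676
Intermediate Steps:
N(z) = -194 - 118*z
c = -6716 (c = -6630 - 86 = -6716)
N(-103) - c = (-194 - 118*(-103)) - 1*(-6716) = (-194 + 12154) + 6716 = 11960 + 6716 = 18676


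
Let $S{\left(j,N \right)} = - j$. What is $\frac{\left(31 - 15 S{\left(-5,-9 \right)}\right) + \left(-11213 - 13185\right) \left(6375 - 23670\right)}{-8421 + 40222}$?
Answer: $\frac{38360306}{2891} \approx 13269.0$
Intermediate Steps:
$\frac{\left(31 - 15 S{\left(-5,-9 \right)}\right) + \left(-11213 - 13185\right) \left(6375 - 23670\right)}{-8421 + 40222} = \frac{\left(31 - 15 \left(\left(-1\right) \left(-5\right)\right)\right) + \left(-11213 - 13185\right) \left(6375 - 23670\right)}{-8421 + 40222} = \frac{\left(31 - 75\right) - -421963410}{31801} = \left(\left(31 - 75\right) + 421963410\right) \frac{1}{31801} = \left(-44 + 421963410\right) \frac{1}{31801} = 421963366 \cdot \frac{1}{31801} = \frac{38360306}{2891}$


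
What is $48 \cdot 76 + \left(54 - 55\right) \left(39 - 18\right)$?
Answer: $3627$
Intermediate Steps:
$48 \cdot 76 + \left(54 - 55\right) \left(39 - 18\right) = 3648 - 21 = 3627$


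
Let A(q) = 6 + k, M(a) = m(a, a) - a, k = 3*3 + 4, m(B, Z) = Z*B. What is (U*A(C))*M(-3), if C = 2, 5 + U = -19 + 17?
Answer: -1596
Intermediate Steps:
U = -7 (U = -5 + (-19 + 17) = -5 - 2 = -7)
m(B, Z) = B*Z
k = 13 (k = 9 + 4 = 13)
M(a) = a² - a (M(a) = a*a - a = a² - a)
A(q) = 19 (A(q) = 6 + 13 = 19)
(U*A(C))*M(-3) = (-7*19)*(-3*(-1 - 3)) = -(-399)*(-4) = -133*12 = -1596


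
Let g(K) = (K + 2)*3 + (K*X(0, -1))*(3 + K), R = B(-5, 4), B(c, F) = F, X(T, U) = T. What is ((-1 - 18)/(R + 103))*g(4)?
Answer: -342/107 ≈ -3.1963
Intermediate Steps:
R = 4
g(K) = 6 + 3*K (g(K) = (K + 2)*3 + (K*0)*(3 + K) = (2 + K)*3 + 0*(3 + K) = (6 + 3*K) + 0 = 6 + 3*K)
((-1 - 18)/(R + 103))*g(4) = ((-1 - 18)/(4 + 103))*(6 + 3*4) = (-19/107)*(6 + 12) = -19*1/107*18 = -19/107*18 = -342/107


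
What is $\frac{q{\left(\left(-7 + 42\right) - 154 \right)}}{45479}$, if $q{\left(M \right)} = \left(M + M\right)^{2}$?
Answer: $\frac{8092}{6497} \approx 1.2455$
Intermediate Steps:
$q{\left(M \right)} = 4 M^{2}$ ($q{\left(M \right)} = \left(2 M\right)^{2} = 4 M^{2}$)
$\frac{q{\left(\left(-7 + 42\right) - 154 \right)}}{45479} = \frac{4 \left(\left(-7 + 42\right) - 154\right)^{2}}{45479} = 4 \left(35 - 154\right)^{2} \cdot \frac{1}{45479} = 4 \left(-119\right)^{2} \cdot \frac{1}{45479} = 4 \cdot 14161 \cdot \frac{1}{45479} = 56644 \cdot \frac{1}{45479} = \frac{8092}{6497}$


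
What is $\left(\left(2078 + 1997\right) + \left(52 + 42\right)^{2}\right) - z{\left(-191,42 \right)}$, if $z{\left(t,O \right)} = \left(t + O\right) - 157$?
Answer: $13217$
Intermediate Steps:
$z{\left(t,O \right)} = -157 + O + t$ ($z{\left(t,O \right)} = \left(O + t\right) - 157 = -157 + O + t$)
$\left(\left(2078 + 1997\right) + \left(52 + 42\right)^{2}\right) - z{\left(-191,42 \right)} = \left(\left(2078 + 1997\right) + \left(52 + 42\right)^{2}\right) - \left(-157 + 42 - 191\right) = \left(4075 + 94^{2}\right) - -306 = \left(4075 + 8836\right) + 306 = 12911 + 306 = 13217$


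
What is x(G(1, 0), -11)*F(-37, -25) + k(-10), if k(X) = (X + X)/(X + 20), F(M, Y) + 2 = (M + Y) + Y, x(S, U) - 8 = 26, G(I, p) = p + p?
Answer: -3028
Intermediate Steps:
G(I, p) = 2*p
x(S, U) = 34 (x(S, U) = 8 + 26 = 34)
F(M, Y) = -2 + M + 2*Y (F(M, Y) = -2 + ((M + Y) + Y) = -2 + (M + 2*Y) = -2 + M + 2*Y)
k(X) = 2*X/(20 + X) (k(X) = (2*X)/(20 + X) = 2*X/(20 + X))
x(G(1, 0), -11)*F(-37, -25) + k(-10) = 34*(-2 - 37 + 2*(-25)) + 2*(-10)/(20 - 10) = 34*(-2 - 37 - 50) + 2*(-10)/10 = 34*(-89) + 2*(-10)*(⅒) = -3026 - 2 = -3028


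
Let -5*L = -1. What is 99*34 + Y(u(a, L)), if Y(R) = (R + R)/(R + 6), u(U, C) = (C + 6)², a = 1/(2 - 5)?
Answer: 3741548/1111 ≈ 3367.7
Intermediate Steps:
L = ⅕ (L = -⅕*(-1) = ⅕ ≈ 0.20000)
a = -⅓ (a = 1/(-3) = -⅓ ≈ -0.33333)
u(U, C) = (6 + C)²
Y(R) = 2*R/(6 + R) (Y(R) = (2*R)/(6 + R) = 2*R/(6 + R))
99*34 + Y(u(a, L)) = 99*34 + 2*(6 + ⅕)²/(6 + (6 + ⅕)²) = 3366 + 2*(31/5)²/(6 + (31/5)²) = 3366 + 2*(961/25)/(6 + 961/25) = 3366 + 2*(961/25)/(1111/25) = 3366 + 2*(961/25)*(25/1111) = 3366 + 1922/1111 = 3741548/1111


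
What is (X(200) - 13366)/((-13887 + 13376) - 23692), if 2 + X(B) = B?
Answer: 13168/24203 ≈ 0.54406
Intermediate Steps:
X(B) = -2 + B
(X(200) - 13366)/((-13887 + 13376) - 23692) = ((-2 + 200) - 13366)/((-13887 + 13376) - 23692) = (198 - 13366)/(-511 - 23692) = -13168/(-24203) = -13168*(-1/24203) = 13168/24203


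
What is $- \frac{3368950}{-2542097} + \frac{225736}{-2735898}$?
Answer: $\frac{4321630379354}{3477459049053} \approx 1.2428$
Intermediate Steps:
$- \frac{3368950}{-2542097} + \frac{225736}{-2735898} = \left(-3368950\right) \left(- \frac{1}{2542097}\right) + 225736 \left(- \frac{1}{2735898}\right) = \frac{3368950}{2542097} - \frac{112868}{1367949} = \frac{4321630379354}{3477459049053}$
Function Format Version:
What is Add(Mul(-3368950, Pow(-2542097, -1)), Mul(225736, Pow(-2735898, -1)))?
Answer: Rational(4321630379354, 3477459049053) ≈ 1.2428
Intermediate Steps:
Add(Mul(-3368950, Pow(-2542097, -1)), Mul(225736, Pow(-2735898, -1))) = Add(Mul(-3368950, Rational(-1, 2542097)), Mul(225736, Rational(-1, 2735898))) = Add(Rational(3368950, 2542097), Rational(-112868, 1367949)) = Rational(4321630379354, 3477459049053)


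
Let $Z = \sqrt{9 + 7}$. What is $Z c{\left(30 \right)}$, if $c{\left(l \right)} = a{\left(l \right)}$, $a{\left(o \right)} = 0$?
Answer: $0$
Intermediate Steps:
$c{\left(l \right)} = 0$
$Z = 4$ ($Z = \sqrt{16} = 4$)
$Z c{\left(30 \right)} = 4 \cdot 0 = 0$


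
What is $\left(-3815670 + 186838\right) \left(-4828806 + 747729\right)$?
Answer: $14809542812064$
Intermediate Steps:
$\left(-3815670 + 186838\right) \left(-4828806 + 747729\right) = \left(-3628832\right) \left(-4081077\right) = 14809542812064$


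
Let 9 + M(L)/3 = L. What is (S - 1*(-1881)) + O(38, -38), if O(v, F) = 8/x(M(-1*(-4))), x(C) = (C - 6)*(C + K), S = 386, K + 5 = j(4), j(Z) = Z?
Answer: 95215/42 ≈ 2267.0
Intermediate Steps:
K = -1 (K = -5 + 4 = -1)
M(L) = -27 + 3*L
x(C) = (-1 + C)*(-6 + C) (x(C) = (C - 6)*(C - 1) = (-6 + C)*(-1 + C) = (-1 + C)*(-6 + C))
O(v, F) = 1/42 (O(v, F) = 8/(6 + (-27 + 3*(-1*(-4)))² - 7*(-27 + 3*(-1*(-4)))) = 8/(6 + (-27 + 3*4)² - 7*(-27 + 3*4)) = 8/(6 + (-27 + 12)² - 7*(-27 + 12)) = 8/(6 + (-15)² - 7*(-15)) = 8/(6 + 225 + 105) = 8/336 = 8*(1/336) = 1/42)
(S - 1*(-1881)) + O(38, -38) = (386 - 1*(-1881)) + 1/42 = (386 + 1881) + 1/42 = 2267 + 1/42 = 95215/42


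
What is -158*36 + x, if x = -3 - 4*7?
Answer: -5719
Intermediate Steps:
x = -31 (x = -3 - 28 = -31)
-158*36 + x = -158*36 - 31 = -5688 - 31 = -5719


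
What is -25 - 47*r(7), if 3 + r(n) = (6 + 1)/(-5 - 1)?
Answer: 1025/6 ≈ 170.83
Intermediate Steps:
r(n) = -25/6 (r(n) = -3 + (6 + 1)/(-5 - 1) = -3 + 7/(-6) = -3 + 7*(-⅙) = -3 - 7/6 = -25/6)
-25 - 47*r(7) = -25 - 47*(-25/6) = -25 + 1175/6 = 1025/6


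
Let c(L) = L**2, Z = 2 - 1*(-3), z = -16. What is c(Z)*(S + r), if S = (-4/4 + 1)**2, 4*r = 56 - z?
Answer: 450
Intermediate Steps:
r = 18 (r = (56 - 1*(-16))/4 = (56 + 16)/4 = (1/4)*72 = 18)
Z = 5 (Z = 2 + 3 = 5)
S = 0 (S = (-4*1/4 + 1)**2 = (-1 + 1)**2 = 0**2 = 0)
c(Z)*(S + r) = 5**2*(0 + 18) = 25*18 = 450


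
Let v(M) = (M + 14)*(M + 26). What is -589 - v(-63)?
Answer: -2402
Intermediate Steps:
v(M) = (14 + M)*(26 + M)
-589 - v(-63) = -589 - (364 + (-63)² + 40*(-63)) = -589 - (364 + 3969 - 2520) = -589 - 1*1813 = -589 - 1813 = -2402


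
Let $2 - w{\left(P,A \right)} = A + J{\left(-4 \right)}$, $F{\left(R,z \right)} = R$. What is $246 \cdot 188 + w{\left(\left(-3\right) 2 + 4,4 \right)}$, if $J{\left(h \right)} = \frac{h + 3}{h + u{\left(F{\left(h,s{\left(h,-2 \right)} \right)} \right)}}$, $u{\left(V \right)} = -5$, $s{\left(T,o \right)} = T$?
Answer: $\frac{416213}{9} \approx 46246.0$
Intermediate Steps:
$J{\left(h \right)} = \frac{3 + h}{-5 + h}$ ($J{\left(h \right)} = \frac{h + 3}{h - 5} = \frac{3 + h}{-5 + h}$)
$w{\left(P,A \right)} = \frac{17}{9} - A$ ($w{\left(P,A \right)} = 2 - \left(A + \frac{3 - 4}{-5 - 4}\right) = 2 - \left(A + \frac{1}{-9} \left(-1\right)\right) = 2 - \left(A - - \frac{1}{9}\right) = 2 - \left(A + \frac{1}{9}\right) = 2 - \left(\frac{1}{9} + A\right) = \frac{17}{9} - A$)
$246 \cdot 188 + w{\left(\left(-3\right) 2 + 4,4 \right)} = 246 \cdot 188 + \left(\frac{17}{9} - 4\right) = 46248 + \left(\frac{17}{9} - 4\right) = 46248 - \frac{19}{9} = \frac{416213}{9}$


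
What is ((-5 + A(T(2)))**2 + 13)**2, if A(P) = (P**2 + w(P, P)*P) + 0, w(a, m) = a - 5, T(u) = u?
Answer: 3844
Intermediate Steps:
w(a, m) = -5 + a
A(P) = P**2 + P*(-5 + P) (A(P) = (P**2 + (-5 + P)*P) + 0 = (P**2 + P*(-5 + P)) + 0 = P**2 + P*(-5 + P))
((-5 + A(T(2)))**2 + 13)**2 = ((-5 + 2*(-5 + 2*2))**2 + 13)**2 = ((-5 + 2*(-5 + 4))**2 + 13)**2 = ((-5 + 2*(-1))**2 + 13)**2 = ((-5 - 2)**2 + 13)**2 = ((-7)**2 + 13)**2 = (49 + 13)**2 = 62**2 = 3844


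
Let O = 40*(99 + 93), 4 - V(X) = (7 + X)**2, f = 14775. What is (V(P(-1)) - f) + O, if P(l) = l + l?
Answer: -7116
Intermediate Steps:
P(l) = 2*l
V(X) = 4 - (7 + X)**2
O = 7680 (O = 40*192 = 7680)
(V(P(-1)) - f) + O = ((4 - (7 + 2*(-1))**2) - 1*14775) + 7680 = ((4 - (7 - 2)**2) - 14775) + 7680 = ((4 - 1*5**2) - 14775) + 7680 = ((4 - 1*25) - 14775) + 7680 = ((4 - 25) - 14775) + 7680 = (-21 - 14775) + 7680 = -14796 + 7680 = -7116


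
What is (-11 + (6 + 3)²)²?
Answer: 4900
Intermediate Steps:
(-11 + (6 + 3)²)² = (-11 + 9²)² = (-11 + 81)² = 70² = 4900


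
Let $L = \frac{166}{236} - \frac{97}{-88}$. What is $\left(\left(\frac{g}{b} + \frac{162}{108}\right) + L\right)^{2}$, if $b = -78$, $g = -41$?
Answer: $\frac{601854778849}{41001390144} \approx 14.679$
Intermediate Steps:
$L = \frac{9375}{5192}$ ($L = 166 \cdot \frac{1}{236} - - \frac{97}{88} = \frac{83}{118} + \frac{97}{88} = \frac{9375}{5192} \approx 1.8057$)
$\left(\left(\frac{g}{b} + \frac{162}{108}\right) + L\right)^{2} = \left(\left(- \frac{41}{-78} + \frac{162}{108}\right) + \frac{9375}{5192}\right)^{2} = \left(\left(\left(-41\right) \left(- \frac{1}{78}\right) + 162 \cdot \frac{1}{108}\right) + \frac{9375}{5192}\right)^{2} = \left(\left(\frac{41}{78} + \frac{3}{2}\right) + \frac{9375}{5192}\right)^{2} = \left(\frac{79}{39} + \frac{9375}{5192}\right)^{2} = \left(\frac{775793}{202488}\right)^{2} = \frac{601854778849}{41001390144}$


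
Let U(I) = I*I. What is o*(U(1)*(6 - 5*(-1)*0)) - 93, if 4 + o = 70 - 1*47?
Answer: 21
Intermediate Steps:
o = 19 (o = -4 + (70 - 1*47) = -4 + (70 - 47) = -4 + 23 = 19)
U(I) = I**2
o*(U(1)*(6 - 5*(-1)*0)) - 93 = 19*(1**2*(6 - 5*(-1)*0)) - 93 = 19*(1*(6 + 5*0)) - 93 = 19*(1*(6 + 0)) - 93 = 19*(1*6) - 93 = 19*6 - 93 = 114 - 93 = 21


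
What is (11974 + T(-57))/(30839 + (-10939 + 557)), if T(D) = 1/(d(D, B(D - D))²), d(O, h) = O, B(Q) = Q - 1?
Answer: 38903527/66464793 ≈ 0.58533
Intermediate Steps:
B(Q) = -1 + Q
T(D) = D⁻² (T(D) = 1/(D²) = D⁻²)
(11974 + T(-57))/(30839 + (-10939 + 557)) = (11974 + (-57)⁻²)/(30839 + (-10939 + 557)) = (11974 + 1/3249)/(30839 - 10382) = (38903527/3249)/20457 = (38903527/3249)*(1/20457) = 38903527/66464793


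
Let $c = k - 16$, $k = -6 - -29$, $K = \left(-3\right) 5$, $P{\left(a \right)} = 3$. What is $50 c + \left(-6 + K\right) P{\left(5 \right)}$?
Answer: $287$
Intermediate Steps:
$K = -15$
$k = 23$ ($k = -6 + 29 = 23$)
$c = 7$ ($c = 23 - 16 = 7$)
$50 c + \left(-6 + K\right) P{\left(5 \right)} = 50 \cdot 7 + \left(-6 - 15\right) 3 = 350 - 63 = 287$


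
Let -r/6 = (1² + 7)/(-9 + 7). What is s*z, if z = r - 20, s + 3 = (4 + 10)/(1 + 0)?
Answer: 44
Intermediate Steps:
r = 24 (r = -6*(1² + 7)/(-9 + 7) = -6*(1 + 7)/(-2) = -48*(-1)/2 = -6*(-4) = 24)
s = 11 (s = -3 + (4 + 10)/(1 + 0) = -3 + 14/1 = -3 + 14*1 = -3 + 14 = 11)
z = 4 (z = 24 - 20 = 4)
s*z = 11*4 = 44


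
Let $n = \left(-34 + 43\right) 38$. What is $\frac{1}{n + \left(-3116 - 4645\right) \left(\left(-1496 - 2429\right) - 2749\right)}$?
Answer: $\frac{1}{51797256} \approx 1.9306 \cdot 10^{-8}$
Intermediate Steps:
$n = 342$ ($n = 9 \cdot 38 = 342$)
$\frac{1}{n + \left(-3116 - 4645\right) \left(\left(-1496 - 2429\right) - 2749\right)} = \frac{1}{342 + \left(-3116 - 4645\right) \left(\left(-1496 - 2429\right) - 2749\right)} = \frac{1}{342 - 7761 \left(\left(-1496 - 2429\right) - 2749\right)} = \frac{1}{342 - 7761 \left(-3925 - 2749\right)} = \frac{1}{342 - -51796914} = \frac{1}{342 + 51796914} = \frac{1}{51797256}$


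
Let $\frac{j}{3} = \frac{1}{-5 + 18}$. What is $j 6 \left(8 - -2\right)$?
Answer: $\frac{180}{13} \approx 13.846$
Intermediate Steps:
$j = \frac{3}{13}$ ($j = \frac{3}{-5 + 18} = \frac{3}{13} \approx 0.23077$)
$j 6 \left(8 - -2\right) = \frac{3}{13} \cdot 6 \left(8 - -2\right) = \frac{18 \left(8 + 2\right)}{13} = \frac{18}{13} \cdot 10 = \frac{180}{13}$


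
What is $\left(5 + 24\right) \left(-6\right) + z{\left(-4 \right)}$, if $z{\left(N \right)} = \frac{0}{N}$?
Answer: $-174$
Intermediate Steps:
$z{\left(N \right)} = 0$
$\left(5 + 24\right) \left(-6\right) + z{\left(-4 \right)} = \left(5 + 24\right) \left(-6\right) + 0 = 29 \left(-6\right) + 0 = -174 + 0 = -174$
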